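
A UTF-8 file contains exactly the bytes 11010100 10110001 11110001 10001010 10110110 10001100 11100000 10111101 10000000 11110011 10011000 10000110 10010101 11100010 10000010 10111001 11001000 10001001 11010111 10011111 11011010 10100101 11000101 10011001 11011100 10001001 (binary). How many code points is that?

10

Byte at offset 0: 0xD4 = 11010100 → 2-byte char (#1). Advance 2.
Byte at offset 2: 0xF1 = 11110001 → 4-byte char (#2). Advance 4.
Byte at offset 6: 0xE0 = 11100000 → 3-byte char (#3). Advance 3.
Byte at offset 9: 0xF3 = 11110011 → 4-byte char (#4). Advance 4.
Byte at offset 13: 0xE2 = 11100010 → 3-byte char (#5). Advance 3.
Byte at offset 16: 0xC8 = 11001000 → 2-byte char (#6). Advance 2.
Byte at offset 18: 0xD7 = 11010111 → 2-byte char (#7). Advance 2.
Byte at offset 20: 0xDA = 11011010 → 2-byte char (#8). Advance 2.
Byte at offset 22: 0xC5 = 11000101 → 2-byte char (#9). Advance 2.
Byte at offset 24: 0xDC = 11011100 → 2-byte char (#10). Advance 2.
Reached end at offset 26 after 10 code points.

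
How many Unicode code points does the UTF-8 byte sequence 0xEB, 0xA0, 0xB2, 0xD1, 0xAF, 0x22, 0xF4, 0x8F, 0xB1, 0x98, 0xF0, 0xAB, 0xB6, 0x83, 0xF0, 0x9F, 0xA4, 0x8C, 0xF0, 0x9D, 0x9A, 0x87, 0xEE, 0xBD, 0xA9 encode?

Byte at offset 0: 0xEB = 11101011 → 3-byte char (#1). Advance 3.
Byte at offset 3: 0xD1 = 11010001 → 2-byte char (#2). Advance 2.
Byte at offset 5: 0x22 = 00100010 → 1-byte char (#3). Advance 1.
Byte at offset 6: 0xF4 = 11110100 → 4-byte char (#4). Advance 4.
Byte at offset 10: 0xF0 = 11110000 → 4-byte char (#5). Advance 4.
Byte at offset 14: 0xF0 = 11110000 → 4-byte char (#6). Advance 4.
Byte at offset 18: 0xF0 = 11110000 → 4-byte char (#7). Advance 4.
Byte at offset 22: 0xEE = 11101110 → 3-byte char (#8). Advance 3.
Reached end at offset 25 after 8 code points.

8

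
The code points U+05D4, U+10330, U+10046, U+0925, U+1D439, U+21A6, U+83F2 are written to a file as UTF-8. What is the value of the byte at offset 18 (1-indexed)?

0xE2

1-indexed offset 18 is 0-indexed offset 17.
U+05D4 → 2-byte form D7 94 at offsets 0–1.
U+10330 → 4-byte form F0 90 8C B0 at offsets 2–5.
U+10046 → 4-byte form F0 90 81 86 at offsets 6–9.
U+0925 → 3-byte form E0 A4 A5 at offsets 10–12.
U+1D439 → 4-byte form F0 9D 90 B9 at offsets 13–16.
U+21A6 → 3-byte form E2 86 A6 at offsets 17–19.
Offset 17 falls in char 6's range; it's byte 1 of E2 86 A6 = 0xE2.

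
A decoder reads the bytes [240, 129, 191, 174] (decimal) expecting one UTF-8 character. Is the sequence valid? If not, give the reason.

Leading byte 0xF0 = 11110000 → 4-byte form.
Continuation bytes all match 10xxxxxx. Payload decodes to 0x1FEE.
But 0x1FEE < 0x10000, the minimum for a 4-byte sequence — this is an overlong encoding.

invalid (overlong encoding)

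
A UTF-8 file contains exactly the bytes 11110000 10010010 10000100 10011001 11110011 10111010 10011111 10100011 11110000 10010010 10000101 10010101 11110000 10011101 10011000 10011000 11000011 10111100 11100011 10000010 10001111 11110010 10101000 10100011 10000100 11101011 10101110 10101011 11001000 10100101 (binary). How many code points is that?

Byte at offset 0: 0xF0 = 11110000 → 4-byte char (#1). Advance 4.
Byte at offset 4: 0xF3 = 11110011 → 4-byte char (#2). Advance 4.
Byte at offset 8: 0xF0 = 11110000 → 4-byte char (#3). Advance 4.
Byte at offset 12: 0xF0 = 11110000 → 4-byte char (#4). Advance 4.
Byte at offset 16: 0xC3 = 11000011 → 2-byte char (#5). Advance 2.
Byte at offset 18: 0xE3 = 11100011 → 3-byte char (#6). Advance 3.
Byte at offset 21: 0xF2 = 11110010 → 4-byte char (#7). Advance 4.
Byte at offset 25: 0xEB = 11101011 → 3-byte char (#8). Advance 3.
Byte at offset 28: 0xC8 = 11001000 → 2-byte char (#9). Advance 2.
Reached end at offset 30 after 9 code points.

9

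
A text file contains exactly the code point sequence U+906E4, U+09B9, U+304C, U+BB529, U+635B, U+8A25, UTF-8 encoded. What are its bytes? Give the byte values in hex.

F2 90 9B A4 E0 A6 B9 E3 81 8C F2 BB 94 A9 E6 8D 9B E8 A8 A5

U+906E4: 4-byte form → F2 90 9B A4.
U+09B9: 3-byte form → E0 A6 B9.
U+304C: 3-byte form → E3 81 8C.
U+BB529: 4-byte form → F2 BB 94 A9.
U+635B: 3-byte form → E6 8D 9B.
U+8A25: 3-byte form → E8 A8 A5.
Concatenated (20 bytes): F2 90 9B A4 E0 A6 B9 E3 81 8C F2 BB 94 A9 E6 8D 9B E8 A8 A5.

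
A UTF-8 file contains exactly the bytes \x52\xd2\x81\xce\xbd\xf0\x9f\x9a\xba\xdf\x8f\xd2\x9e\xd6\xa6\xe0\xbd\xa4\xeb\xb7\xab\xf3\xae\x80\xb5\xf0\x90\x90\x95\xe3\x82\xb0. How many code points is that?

Byte at offset 0: 0x52 = 01010010 → 1-byte char (#1). Advance 1.
Byte at offset 1: 0xD2 = 11010010 → 2-byte char (#2). Advance 2.
Byte at offset 3: 0xCE = 11001110 → 2-byte char (#3). Advance 2.
Byte at offset 5: 0xF0 = 11110000 → 4-byte char (#4). Advance 4.
Byte at offset 9: 0xDF = 11011111 → 2-byte char (#5). Advance 2.
Byte at offset 11: 0xD2 = 11010010 → 2-byte char (#6). Advance 2.
Byte at offset 13: 0xD6 = 11010110 → 2-byte char (#7). Advance 2.
Byte at offset 15: 0xE0 = 11100000 → 3-byte char (#8). Advance 3.
Byte at offset 18: 0xEB = 11101011 → 3-byte char (#9). Advance 3.
Byte at offset 21: 0xF3 = 11110011 → 4-byte char (#10). Advance 4.
Byte at offset 25: 0xF0 = 11110000 → 4-byte char (#11). Advance 4.
Byte at offset 29: 0xE3 = 11100011 → 3-byte char (#12). Advance 3.
Reached end at offset 32 after 12 code points.

12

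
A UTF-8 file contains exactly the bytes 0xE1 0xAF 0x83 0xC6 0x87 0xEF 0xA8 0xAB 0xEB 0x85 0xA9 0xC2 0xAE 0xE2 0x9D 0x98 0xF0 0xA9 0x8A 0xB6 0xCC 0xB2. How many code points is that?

Byte at offset 0: 0xE1 = 11100001 → 3-byte char (#1). Advance 3.
Byte at offset 3: 0xC6 = 11000110 → 2-byte char (#2). Advance 2.
Byte at offset 5: 0xEF = 11101111 → 3-byte char (#3). Advance 3.
Byte at offset 8: 0xEB = 11101011 → 3-byte char (#4). Advance 3.
Byte at offset 11: 0xC2 = 11000010 → 2-byte char (#5). Advance 2.
Byte at offset 13: 0xE2 = 11100010 → 3-byte char (#6). Advance 3.
Byte at offset 16: 0xF0 = 11110000 → 4-byte char (#7). Advance 4.
Byte at offset 20: 0xCC = 11001100 → 2-byte char (#8). Advance 2.
Reached end at offset 22 after 8 code points.

8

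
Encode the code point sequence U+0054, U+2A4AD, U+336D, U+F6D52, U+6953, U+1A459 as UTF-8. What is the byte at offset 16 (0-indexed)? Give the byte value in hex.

0x9A

U+0054 → 1-byte form 54 at offsets 0–0.
U+2A4AD → 4-byte form F0 AA 92 AD at offsets 1–4.
U+336D → 3-byte form E3 8D AD at offsets 5–7.
U+F6D52 → 4-byte form F3 B6 B5 92 at offsets 8–11.
U+6953 → 3-byte form E6 A5 93 at offsets 12–14.
U+1A459 → 4-byte form F0 9A 91 99 at offsets 15–18.
Offset 16 falls in char 6's range; it's byte 2 of F0 9A 91 99 = 0x9A.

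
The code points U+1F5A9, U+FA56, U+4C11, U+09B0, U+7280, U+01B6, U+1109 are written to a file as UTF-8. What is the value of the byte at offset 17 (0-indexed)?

U+1F5A9 → 4-byte form F0 9F 96 A9 at offsets 0–3.
U+FA56 → 3-byte form EF A9 96 at offsets 4–6.
U+4C11 → 3-byte form E4 B0 91 at offsets 7–9.
U+09B0 → 3-byte form E0 A6 B0 at offsets 10–12.
U+7280 → 3-byte form E7 8A 80 at offsets 13–15.
U+01B6 → 2-byte form C6 B6 at offsets 16–17.
Offset 17 falls in char 6's range; it's byte 2 of C6 B6 = 0xB6.

0xB6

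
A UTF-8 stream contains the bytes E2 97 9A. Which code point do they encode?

U+25DA

Leading byte 0xE2 = 11100010 matches 1110xxxx → 3-byte sequence.
Byte 1: 0xE2 = 11100010, payload 0010 (4 bits).
Byte 2: 0x97 = 10010111 (10xxxxxx ✓), payload 010111.
Byte 3: 0x9A = 10011010 (10xxxxxx ✓), payload 011010.
Concatenate: 0010010111011010 = 0x25DA (16 bits → U+25DA).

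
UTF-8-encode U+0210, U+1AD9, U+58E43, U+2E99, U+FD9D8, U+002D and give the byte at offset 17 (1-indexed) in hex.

0x2D

1-indexed offset 17 is 0-indexed offset 16.
U+0210 → 2-byte form C8 90 at offsets 0–1.
U+1AD9 → 3-byte form E1 AB 99 at offsets 2–4.
U+58E43 → 4-byte form F1 98 B9 83 at offsets 5–8.
U+2E99 → 3-byte form E2 BA 99 at offsets 9–11.
U+FD9D8 → 4-byte form F3 BD A7 98 at offsets 12–15.
U+002D → 1-byte form 2D at offsets 16–16.
Offset 16 falls in char 6's range; it's byte 1 of 2D = 0x2D.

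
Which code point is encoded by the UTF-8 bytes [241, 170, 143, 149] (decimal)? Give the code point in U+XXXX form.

Leading byte 0xF1 = 11110001 matches 11110xxx → 4-byte sequence.
Byte 1: 0xF1 = 11110001, payload 001 (3 bits).
Byte 2: 0xAA = 10101010 (10xxxxxx ✓), payload 101010.
Byte 3: 0x8F = 10001111 (10xxxxxx ✓), payload 001111.
Byte 4: 0x95 = 10010101 (10xxxxxx ✓), payload 010101.
Concatenate: 001101010001111010101 = 0x6A3D5 (21 bits → U+6A3D5).

U+6A3D5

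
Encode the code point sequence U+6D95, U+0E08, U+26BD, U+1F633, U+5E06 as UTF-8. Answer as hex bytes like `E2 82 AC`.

E6 B6 95 E0 B8 88 E2 9A BD F0 9F 98 B3 E5 B8 86

U+6D95: 3-byte form → E6 B6 95.
U+0E08: 3-byte form → E0 B8 88.
U+26BD: 3-byte form → E2 9A BD.
U+1F633: 4-byte form → F0 9F 98 B3.
U+5E06: 3-byte form → E5 B8 86.
Concatenated (16 bytes): E6 B6 95 E0 B8 88 E2 9A BD F0 9F 98 B3 E5 B8 86.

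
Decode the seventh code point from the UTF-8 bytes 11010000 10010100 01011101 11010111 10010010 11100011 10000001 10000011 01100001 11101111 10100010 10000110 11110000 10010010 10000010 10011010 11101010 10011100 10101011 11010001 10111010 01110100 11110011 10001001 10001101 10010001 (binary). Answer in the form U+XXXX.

Offset 0: leading byte 0xD0 = 11010000 → 2-byte char #1 = D0 94.
Offset 2: leading byte 0x5D = 01011101 → 1-byte char #2 = 5D.
Offset 3: leading byte 0xD7 = 11010111 → 2-byte char #3 = D7 92.
Offset 5: leading byte 0xE3 = 11100011 → 3-byte char #4 = E3 81 83.
Offset 8: leading byte 0x61 = 01100001 → 1-byte char #5 = 61.
Offset 9: leading byte 0xEF = 11101111 → 3-byte char #6 = EF A2 86.
Offset 12: leading byte 0xF0 = 11110000 → 4-byte char #7 = F0 92 82 9A.
Leading byte 0xF0 = 11110000 matches 11110xxx → 4-byte sequence.
Byte 1: 0xF0 = 11110000, payload 000 (3 bits).
Byte 2: 0x92 = 10010010 (10xxxxxx ✓), payload 010010.
Byte 3: 0x82 = 10000010 (10xxxxxx ✓), payload 000010.
Byte 4: 0x9A = 10011010 (10xxxxxx ✓), payload 011010.
Concatenate: 000010010000010011010 = 0x1209A (21 bits → U+1209A).

U+1209A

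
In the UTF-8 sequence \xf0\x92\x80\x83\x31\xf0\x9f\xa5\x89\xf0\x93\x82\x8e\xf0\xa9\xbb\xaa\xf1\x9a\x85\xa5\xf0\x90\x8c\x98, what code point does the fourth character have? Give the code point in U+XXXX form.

Offset 0: leading byte 0xF0 = 11110000 → 4-byte char #1 = F0 92 80 83.
Offset 4: leading byte 0x31 = 00110001 → 1-byte char #2 = 31.
Offset 5: leading byte 0xF0 = 11110000 → 4-byte char #3 = F0 9F A5 89.
Offset 9: leading byte 0xF0 = 11110000 → 4-byte char #4 = F0 93 82 8E.
Leading byte 0xF0 = 11110000 matches 11110xxx → 4-byte sequence.
Byte 1: 0xF0 = 11110000, payload 000 (3 bits).
Byte 2: 0x93 = 10010011 (10xxxxxx ✓), payload 010011.
Byte 3: 0x82 = 10000010 (10xxxxxx ✓), payload 000010.
Byte 4: 0x8E = 10001110 (10xxxxxx ✓), payload 001110.
Concatenate: 000010011000010001110 = 0x1308E (21 bits → U+1308E).

U+1308E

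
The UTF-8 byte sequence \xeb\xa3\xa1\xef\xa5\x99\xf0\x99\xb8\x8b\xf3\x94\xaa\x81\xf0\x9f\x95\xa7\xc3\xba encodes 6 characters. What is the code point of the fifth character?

U+1F567

Offset 0: leading byte 0xEB = 11101011 → 3-byte char #1 = EB A3 A1.
Offset 3: leading byte 0xEF = 11101111 → 3-byte char #2 = EF A5 99.
Offset 6: leading byte 0xF0 = 11110000 → 4-byte char #3 = F0 99 B8 8B.
Offset 10: leading byte 0xF3 = 11110011 → 4-byte char #4 = F3 94 AA 81.
Offset 14: leading byte 0xF0 = 11110000 → 4-byte char #5 = F0 9F 95 A7.
Leading byte 0xF0 = 11110000 matches 11110xxx → 4-byte sequence.
Byte 1: 0xF0 = 11110000, payload 000 (3 bits).
Byte 2: 0x9F = 10011111 (10xxxxxx ✓), payload 011111.
Byte 3: 0x95 = 10010101 (10xxxxxx ✓), payload 010101.
Byte 4: 0xA7 = 10100111 (10xxxxxx ✓), payload 100111.
Concatenate: 000011111010101100111 = 0x1F567 (21 bits → U+1F567).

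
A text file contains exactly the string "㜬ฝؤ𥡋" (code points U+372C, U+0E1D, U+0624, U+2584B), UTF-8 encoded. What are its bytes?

E3 9C AC E0 B8 9D D8 A4 F0 A5 A1 8B

U+372C: 3-byte form → E3 9C AC.
U+0E1D: 3-byte form → E0 B8 9D.
U+0624: 2-byte form → D8 A4.
U+2584B: 4-byte form → F0 A5 A1 8B.
Concatenated (12 bytes): E3 9C AC E0 B8 9D D8 A4 F0 A5 A1 8B.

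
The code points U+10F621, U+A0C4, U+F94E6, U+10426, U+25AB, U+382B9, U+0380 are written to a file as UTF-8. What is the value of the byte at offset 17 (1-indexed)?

0x96

1-indexed offset 17 is 0-indexed offset 16.
U+10F621 → 4-byte form F4 8F 98 A1 at offsets 0–3.
U+A0C4 → 3-byte form EA 83 84 at offsets 4–6.
U+F94E6 → 4-byte form F3 B9 93 A6 at offsets 7–10.
U+10426 → 4-byte form F0 90 90 A6 at offsets 11–14.
U+25AB → 3-byte form E2 96 AB at offsets 15–17.
Offset 16 falls in char 5's range; it's byte 2 of E2 96 AB = 0x96.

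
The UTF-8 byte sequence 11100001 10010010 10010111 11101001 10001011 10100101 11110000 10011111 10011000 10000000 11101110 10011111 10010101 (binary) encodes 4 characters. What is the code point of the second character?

U+92E5

Offset 0: leading byte 0xE1 = 11100001 → 3-byte char #1 = E1 92 97.
Offset 3: leading byte 0xE9 = 11101001 → 3-byte char #2 = E9 8B A5.
Leading byte 0xE9 = 11101001 matches 1110xxxx → 3-byte sequence.
Byte 1: 0xE9 = 11101001, payload 1001 (4 bits).
Byte 2: 0x8B = 10001011 (10xxxxxx ✓), payload 001011.
Byte 3: 0xA5 = 10100101 (10xxxxxx ✓), payload 100101.
Concatenate: 1001001011100101 = 0x92E5 (16 bits → U+92E5).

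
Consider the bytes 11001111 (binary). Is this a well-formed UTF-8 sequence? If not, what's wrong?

invalid (sequence truncated)

Leading byte 0xCF = 11001111 → 2-byte form, but only 1 byte is present.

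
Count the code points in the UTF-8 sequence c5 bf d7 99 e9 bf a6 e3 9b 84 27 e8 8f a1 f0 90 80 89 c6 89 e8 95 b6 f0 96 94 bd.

10

Byte at offset 0: 0xC5 = 11000101 → 2-byte char (#1). Advance 2.
Byte at offset 2: 0xD7 = 11010111 → 2-byte char (#2). Advance 2.
Byte at offset 4: 0xE9 = 11101001 → 3-byte char (#3). Advance 3.
Byte at offset 7: 0xE3 = 11100011 → 3-byte char (#4). Advance 3.
Byte at offset 10: 0x27 = 00100111 → 1-byte char (#5). Advance 1.
Byte at offset 11: 0xE8 = 11101000 → 3-byte char (#6). Advance 3.
Byte at offset 14: 0xF0 = 11110000 → 4-byte char (#7). Advance 4.
Byte at offset 18: 0xC6 = 11000110 → 2-byte char (#8). Advance 2.
Byte at offset 20: 0xE8 = 11101000 → 3-byte char (#9). Advance 3.
Byte at offset 23: 0xF0 = 11110000 → 4-byte char (#10). Advance 4.
Reached end at offset 27 after 10 code points.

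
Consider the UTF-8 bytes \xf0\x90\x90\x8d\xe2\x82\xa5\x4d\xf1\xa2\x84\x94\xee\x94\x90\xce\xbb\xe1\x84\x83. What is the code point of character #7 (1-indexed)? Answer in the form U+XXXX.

Offset 0: leading byte 0xF0 = 11110000 → 4-byte char #1 = F0 90 90 8D.
Offset 4: leading byte 0xE2 = 11100010 → 3-byte char #2 = E2 82 A5.
Offset 7: leading byte 0x4D = 01001101 → 1-byte char #3 = 4D.
Offset 8: leading byte 0xF1 = 11110001 → 4-byte char #4 = F1 A2 84 94.
Offset 12: leading byte 0xEE = 11101110 → 3-byte char #5 = EE 94 90.
Offset 15: leading byte 0xCE = 11001110 → 2-byte char #6 = CE BB.
Offset 17: leading byte 0xE1 = 11100001 → 3-byte char #7 = E1 84 83.
Leading byte 0xE1 = 11100001 matches 1110xxxx → 3-byte sequence.
Byte 1: 0xE1 = 11100001, payload 0001 (4 bits).
Byte 2: 0x84 = 10000100 (10xxxxxx ✓), payload 000100.
Byte 3: 0x83 = 10000011 (10xxxxxx ✓), payload 000011.
Concatenate: 0001000100000011 = 0x1103 (16 bits → U+1103).

U+1103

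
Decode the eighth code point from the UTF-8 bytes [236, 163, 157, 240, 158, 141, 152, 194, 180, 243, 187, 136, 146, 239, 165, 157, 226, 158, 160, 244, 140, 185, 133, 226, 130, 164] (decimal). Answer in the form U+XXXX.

Offset 0: leading byte 0xEC = 11101100 → 3-byte char #1 = EC A3 9D.
Offset 3: leading byte 0xF0 = 11110000 → 4-byte char #2 = F0 9E 8D 98.
Offset 7: leading byte 0xC2 = 11000010 → 2-byte char #3 = C2 B4.
Offset 9: leading byte 0xF3 = 11110011 → 4-byte char #4 = F3 BB 88 92.
Offset 13: leading byte 0xEF = 11101111 → 3-byte char #5 = EF A5 9D.
Offset 16: leading byte 0xE2 = 11100010 → 3-byte char #6 = E2 9E A0.
Offset 19: leading byte 0xF4 = 11110100 → 4-byte char #7 = F4 8C B9 85.
Offset 23: leading byte 0xE2 = 11100010 → 3-byte char #8 = E2 82 A4.
Leading byte 0xE2 = 11100010 matches 1110xxxx → 3-byte sequence.
Byte 1: 0xE2 = 11100010, payload 0010 (4 bits).
Byte 2: 0x82 = 10000010 (10xxxxxx ✓), payload 000010.
Byte 3: 0xA4 = 10100100 (10xxxxxx ✓), payload 100100.
Concatenate: 0010000010100100 = 0x20A4 (16 bits → U+20A4).

U+20A4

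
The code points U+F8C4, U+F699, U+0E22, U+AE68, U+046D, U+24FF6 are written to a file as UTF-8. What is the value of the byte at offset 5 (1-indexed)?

0x9A

1-indexed offset 5 is 0-indexed offset 4.
U+F8C4 → 3-byte form EF A3 84 at offsets 0–2.
U+F699 → 3-byte form EF 9A 99 at offsets 3–5.
Offset 4 falls in char 2's range; it's byte 2 of EF 9A 99 = 0x9A.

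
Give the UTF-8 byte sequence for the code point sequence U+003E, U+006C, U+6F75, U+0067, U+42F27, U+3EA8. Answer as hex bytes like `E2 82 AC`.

3E 6C E6 BD B5 67 F1 82 BC A7 E3 BA A8

U+003E: 1-byte form → 3E.
U+006C: 1-byte form → 6C.
U+6F75: 3-byte form → E6 BD B5.
U+0067: 1-byte form → 67.
U+42F27: 4-byte form → F1 82 BC A7.
U+3EA8: 3-byte form → E3 BA A8.
Concatenated (13 bytes): 3E 6C E6 BD B5 67 F1 82 BC A7 E3 BA A8.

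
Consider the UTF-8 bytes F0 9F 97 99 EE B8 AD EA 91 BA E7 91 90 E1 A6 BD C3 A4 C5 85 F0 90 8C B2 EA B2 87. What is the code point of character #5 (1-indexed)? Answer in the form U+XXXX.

Offset 0: leading byte 0xF0 = 11110000 → 4-byte char #1 = F0 9F 97 99.
Offset 4: leading byte 0xEE = 11101110 → 3-byte char #2 = EE B8 AD.
Offset 7: leading byte 0xEA = 11101010 → 3-byte char #3 = EA 91 BA.
Offset 10: leading byte 0xE7 = 11100111 → 3-byte char #4 = E7 91 90.
Offset 13: leading byte 0xE1 = 11100001 → 3-byte char #5 = E1 A6 BD.
Leading byte 0xE1 = 11100001 matches 1110xxxx → 3-byte sequence.
Byte 1: 0xE1 = 11100001, payload 0001 (4 bits).
Byte 2: 0xA6 = 10100110 (10xxxxxx ✓), payload 100110.
Byte 3: 0xBD = 10111101 (10xxxxxx ✓), payload 111101.
Concatenate: 0001100110111101 = 0x19BD (16 bits → U+19BD).

U+19BD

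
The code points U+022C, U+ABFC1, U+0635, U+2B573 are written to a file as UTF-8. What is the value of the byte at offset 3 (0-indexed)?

U+022C → 2-byte form C8 AC at offsets 0–1.
U+ABFC1 → 4-byte form F2 AB BF 81 at offsets 2–5.
Offset 3 falls in char 2's range; it's byte 2 of F2 AB BF 81 = 0xAB.

0xAB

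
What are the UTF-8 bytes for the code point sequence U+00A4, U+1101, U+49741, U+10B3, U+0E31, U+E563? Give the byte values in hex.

U+00A4: 2-byte form → C2 A4.
U+1101: 3-byte form → E1 84 81.
U+49741: 4-byte form → F1 89 9D 81.
U+10B3: 3-byte form → E1 82 B3.
U+0E31: 3-byte form → E0 B8 B1.
U+E563: 3-byte form → EE 95 A3.
Concatenated (18 bytes): C2 A4 E1 84 81 F1 89 9D 81 E1 82 B3 E0 B8 B1 EE 95 A3.

C2 A4 E1 84 81 F1 89 9D 81 E1 82 B3 E0 B8 B1 EE 95 A3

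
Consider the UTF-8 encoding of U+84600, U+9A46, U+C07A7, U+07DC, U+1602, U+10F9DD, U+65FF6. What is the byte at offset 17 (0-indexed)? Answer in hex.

0x8F

U+84600 → 4-byte form F2 84 98 80 at offsets 0–3.
U+9A46 → 3-byte form E9 A9 86 at offsets 4–6.
U+C07A7 → 4-byte form F3 80 9E A7 at offsets 7–10.
U+07DC → 2-byte form DF 9C at offsets 11–12.
U+1602 → 3-byte form E1 98 82 at offsets 13–15.
U+10F9DD → 4-byte form F4 8F A7 9D at offsets 16–19.
Offset 17 falls in char 6's range; it's byte 2 of F4 8F A7 9D = 0x8F.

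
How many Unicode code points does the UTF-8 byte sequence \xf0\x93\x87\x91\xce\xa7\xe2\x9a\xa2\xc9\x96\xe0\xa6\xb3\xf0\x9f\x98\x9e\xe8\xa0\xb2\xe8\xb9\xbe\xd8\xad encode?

Byte at offset 0: 0xF0 = 11110000 → 4-byte char (#1). Advance 4.
Byte at offset 4: 0xCE = 11001110 → 2-byte char (#2). Advance 2.
Byte at offset 6: 0xE2 = 11100010 → 3-byte char (#3). Advance 3.
Byte at offset 9: 0xC9 = 11001001 → 2-byte char (#4). Advance 2.
Byte at offset 11: 0xE0 = 11100000 → 3-byte char (#5). Advance 3.
Byte at offset 14: 0xF0 = 11110000 → 4-byte char (#6). Advance 4.
Byte at offset 18: 0xE8 = 11101000 → 3-byte char (#7). Advance 3.
Byte at offset 21: 0xE8 = 11101000 → 3-byte char (#8). Advance 3.
Byte at offset 24: 0xD8 = 11011000 → 2-byte char (#9). Advance 2.
Reached end at offset 26 after 9 code points.

9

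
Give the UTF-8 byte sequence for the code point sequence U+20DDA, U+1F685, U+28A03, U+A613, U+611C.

U+20DDA: 4-byte form → F0 A0 B7 9A.
U+1F685: 4-byte form → F0 9F 9A 85.
U+28A03: 4-byte form → F0 A8 A8 83.
U+A613: 3-byte form → EA 98 93.
U+611C: 3-byte form → E6 84 9C.
Concatenated (18 bytes): F0 A0 B7 9A F0 9F 9A 85 F0 A8 A8 83 EA 98 93 E6 84 9C.

F0 A0 B7 9A F0 9F 9A 85 F0 A8 A8 83 EA 98 93 E6 84 9C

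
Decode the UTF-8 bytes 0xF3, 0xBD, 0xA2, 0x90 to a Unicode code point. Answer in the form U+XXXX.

U+FD890

Leading byte 0xF3 = 11110011 matches 11110xxx → 4-byte sequence.
Byte 1: 0xF3 = 11110011, payload 011 (3 bits).
Byte 2: 0xBD = 10111101 (10xxxxxx ✓), payload 111101.
Byte 3: 0xA2 = 10100010 (10xxxxxx ✓), payload 100010.
Byte 4: 0x90 = 10010000 (10xxxxxx ✓), payload 010000.
Concatenate: 011111101100010010000 = 0xFD890 (21 bits → U+FD890).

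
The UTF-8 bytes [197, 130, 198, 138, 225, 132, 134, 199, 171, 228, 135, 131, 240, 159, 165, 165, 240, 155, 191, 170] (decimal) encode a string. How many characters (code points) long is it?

Byte at offset 0: 0xC5 = 11000101 → 2-byte char (#1). Advance 2.
Byte at offset 2: 0xC6 = 11000110 → 2-byte char (#2). Advance 2.
Byte at offset 4: 0xE1 = 11100001 → 3-byte char (#3). Advance 3.
Byte at offset 7: 0xC7 = 11000111 → 2-byte char (#4). Advance 2.
Byte at offset 9: 0xE4 = 11100100 → 3-byte char (#5). Advance 3.
Byte at offset 12: 0xF0 = 11110000 → 4-byte char (#6). Advance 4.
Byte at offset 16: 0xF0 = 11110000 → 4-byte char (#7). Advance 4.
Reached end at offset 20 after 7 code points.

7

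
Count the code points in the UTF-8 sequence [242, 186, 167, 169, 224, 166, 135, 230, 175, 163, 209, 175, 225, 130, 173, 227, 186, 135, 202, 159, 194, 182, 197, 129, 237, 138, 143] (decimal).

Byte at offset 0: 0xF2 = 11110010 → 4-byte char (#1). Advance 4.
Byte at offset 4: 0xE0 = 11100000 → 3-byte char (#2). Advance 3.
Byte at offset 7: 0xE6 = 11100110 → 3-byte char (#3). Advance 3.
Byte at offset 10: 0xD1 = 11010001 → 2-byte char (#4). Advance 2.
Byte at offset 12: 0xE1 = 11100001 → 3-byte char (#5). Advance 3.
Byte at offset 15: 0xE3 = 11100011 → 3-byte char (#6). Advance 3.
Byte at offset 18: 0xCA = 11001010 → 2-byte char (#7). Advance 2.
Byte at offset 20: 0xC2 = 11000010 → 2-byte char (#8). Advance 2.
Byte at offset 22: 0xC5 = 11000101 → 2-byte char (#9). Advance 2.
Byte at offset 24: 0xED = 11101101 → 3-byte char (#10). Advance 3.
Reached end at offset 27 after 10 code points.

10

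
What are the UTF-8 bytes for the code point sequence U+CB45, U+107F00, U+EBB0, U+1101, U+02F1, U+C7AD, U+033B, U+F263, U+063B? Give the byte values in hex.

U+CB45: 3-byte form → EC AD 85.
U+107F00: 4-byte form → F4 87 BC 80.
U+EBB0: 3-byte form → EE AE B0.
U+1101: 3-byte form → E1 84 81.
U+02F1: 2-byte form → CB B1.
U+C7AD: 3-byte form → EC 9E AD.
U+033B: 2-byte form → CC BB.
U+F263: 3-byte form → EF 89 A3.
U+063B: 2-byte form → D8 BB.
Concatenated (25 bytes): EC AD 85 F4 87 BC 80 EE AE B0 E1 84 81 CB B1 EC 9E AD CC BB EF 89 A3 D8 BB.

EC AD 85 F4 87 BC 80 EE AE B0 E1 84 81 CB B1 EC 9E AD CC BB EF 89 A3 D8 BB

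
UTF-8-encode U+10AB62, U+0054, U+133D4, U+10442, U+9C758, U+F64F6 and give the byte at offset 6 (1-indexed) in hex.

0xF0

1-indexed offset 6 is 0-indexed offset 5.
U+10AB62 → 4-byte form F4 8A AD A2 at offsets 0–3.
U+0054 → 1-byte form 54 at offsets 4–4.
U+133D4 → 4-byte form F0 93 8F 94 at offsets 5–8.
Offset 5 falls in char 3's range; it's byte 1 of F0 93 8F 94 = 0xF0.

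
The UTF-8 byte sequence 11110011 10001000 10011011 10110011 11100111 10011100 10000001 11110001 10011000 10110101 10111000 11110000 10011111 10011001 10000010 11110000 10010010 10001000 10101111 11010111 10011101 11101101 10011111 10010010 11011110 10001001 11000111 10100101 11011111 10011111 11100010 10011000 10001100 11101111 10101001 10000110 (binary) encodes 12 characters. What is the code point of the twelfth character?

U+FA46

Offset 0: leading byte 0xF3 = 11110011 → 4-byte char #1 = F3 88 9B B3.
Offset 4: leading byte 0xE7 = 11100111 → 3-byte char #2 = E7 9C 81.
Offset 7: leading byte 0xF1 = 11110001 → 4-byte char #3 = F1 98 B5 B8.
Offset 11: leading byte 0xF0 = 11110000 → 4-byte char #4 = F0 9F 99 82.
Offset 15: leading byte 0xF0 = 11110000 → 4-byte char #5 = F0 92 88 AF.
Offset 19: leading byte 0xD7 = 11010111 → 2-byte char #6 = D7 9D.
Offset 21: leading byte 0xED = 11101101 → 3-byte char #7 = ED 9F 92.
Offset 24: leading byte 0xDE = 11011110 → 2-byte char #8 = DE 89.
Offset 26: leading byte 0xC7 = 11000111 → 2-byte char #9 = C7 A5.
Offset 28: leading byte 0xDF = 11011111 → 2-byte char #10 = DF 9F.
Offset 30: leading byte 0xE2 = 11100010 → 3-byte char #11 = E2 98 8C.
Offset 33: leading byte 0xEF = 11101111 → 3-byte char #12 = EF A9 86.
Leading byte 0xEF = 11101111 matches 1110xxxx → 3-byte sequence.
Byte 1: 0xEF = 11101111, payload 1111 (4 bits).
Byte 2: 0xA9 = 10101001 (10xxxxxx ✓), payload 101001.
Byte 3: 0x86 = 10000110 (10xxxxxx ✓), payload 000110.
Concatenate: 1111101001000110 = 0xFA46 (16 bits → U+FA46).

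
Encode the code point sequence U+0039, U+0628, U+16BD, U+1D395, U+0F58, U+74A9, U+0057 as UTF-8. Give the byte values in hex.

U+0039: 1-byte form → 39.
U+0628: 2-byte form → D8 A8.
U+16BD: 3-byte form → E1 9A BD.
U+1D395: 4-byte form → F0 9D 8E 95.
U+0F58: 3-byte form → E0 BD 98.
U+74A9: 3-byte form → E7 92 A9.
U+0057: 1-byte form → 57.
Concatenated (17 bytes): 39 D8 A8 E1 9A BD F0 9D 8E 95 E0 BD 98 E7 92 A9 57.

39 D8 A8 E1 9A BD F0 9D 8E 95 E0 BD 98 E7 92 A9 57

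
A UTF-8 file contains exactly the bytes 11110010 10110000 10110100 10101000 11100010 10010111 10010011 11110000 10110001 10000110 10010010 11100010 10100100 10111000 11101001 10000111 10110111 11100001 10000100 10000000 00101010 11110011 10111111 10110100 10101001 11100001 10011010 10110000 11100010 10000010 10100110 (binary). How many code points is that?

10

Byte at offset 0: 0xF2 = 11110010 → 4-byte char (#1). Advance 4.
Byte at offset 4: 0xE2 = 11100010 → 3-byte char (#2). Advance 3.
Byte at offset 7: 0xF0 = 11110000 → 4-byte char (#3). Advance 4.
Byte at offset 11: 0xE2 = 11100010 → 3-byte char (#4). Advance 3.
Byte at offset 14: 0xE9 = 11101001 → 3-byte char (#5). Advance 3.
Byte at offset 17: 0xE1 = 11100001 → 3-byte char (#6). Advance 3.
Byte at offset 20: 0x2A = 00101010 → 1-byte char (#7). Advance 1.
Byte at offset 21: 0xF3 = 11110011 → 4-byte char (#8). Advance 4.
Byte at offset 25: 0xE1 = 11100001 → 3-byte char (#9). Advance 3.
Byte at offset 28: 0xE2 = 11100010 → 3-byte char (#10). Advance 3.
Reached end at offset 31 after 10 code points.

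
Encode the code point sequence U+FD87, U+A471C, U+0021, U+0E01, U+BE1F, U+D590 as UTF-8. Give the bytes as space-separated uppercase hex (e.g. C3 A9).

U+FD87: 3-byte form → EF B6 87.
U+A471C: 4-byte form → F2 A4 9C 9C.
U+0021: 1-byte form → 21.
U+0E01: 3-byte form → E0 B8 81.
U+BE1F: 3-byte form → EB B8 9F.
U+D590: 3-byte form → ED 96 90.
Concatenated (17 bytes): EF B6 87 F2 A4 9C 9C 21 E0 B8 81 EB B8 9F ED 96 90.

EF B6 87 F2 A4 9C 9C 21 E0 B8 81 EB B8 9F ED 96 90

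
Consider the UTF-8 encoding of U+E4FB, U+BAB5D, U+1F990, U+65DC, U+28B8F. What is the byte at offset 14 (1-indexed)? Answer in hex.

1-indexed offset 14 is 0-indexed offset 13.
U+E4FB → 3-byte form EE 93 BB at offsets 0–2.
U+BAB5D → 4-byte form F2 BA AD 9D at offsets 3–6.
U+1F990 → 4-byte form F0 9F A6 90 at offsets 7–10.
U+65DC → 3-byte form E6 97 9C at offsets 11–13.
Offset 13 falls in char 4's range; it's byte 3 of E6 97 9C = 0x9C.

0x9C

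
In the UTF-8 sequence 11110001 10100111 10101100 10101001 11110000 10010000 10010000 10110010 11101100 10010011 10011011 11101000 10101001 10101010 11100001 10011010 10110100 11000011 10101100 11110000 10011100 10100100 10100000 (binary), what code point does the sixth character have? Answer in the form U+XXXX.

Offset 0: leading byte 0xF1 = 11110001 → 4-byte char #1 = F1 A7 AC A9.
Offset 4: leading byte 0xF0 = 11110000 → 4-byte char #2 = F0 90 90 B2.
Offset 8: leading byte 0xEC = 11101100 → 3-byte char #3 = EC 93 9B.
Offset 11: leading byte 0xE8 = 11101000 → 3-byte char #4 = E8 A9 AA.
Offset 14: leading byte 0xE1 = 11100001 → 3-byte char #5 = E1 9A B4.
Offset 17: leading byte 0xC3 = 11000011 → 2-byte char #6 = C3 AC.
Leading byte 0xC3 = 11000011 matches 110xxxxx → 2-byte sequence.
Byte 1: 0xC3 = 11000011, payload 00011 (5 bits).
Byte 2: 0xAC = 10101100 (10xxxxxx ✓), payload 101100.
Concatenate: 00011101100 = 0xEC (11 bits → U+00EC).

U+00EC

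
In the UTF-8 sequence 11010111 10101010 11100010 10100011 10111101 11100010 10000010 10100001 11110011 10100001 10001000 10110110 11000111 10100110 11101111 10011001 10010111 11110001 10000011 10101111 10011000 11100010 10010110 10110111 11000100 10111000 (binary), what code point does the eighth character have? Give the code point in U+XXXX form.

U+25B7

Offset 0: leading byte 0xD7 = 11010111 → 2-byte char #1 = D7 AA.
Offset 2: leading byte 0xE2 = 11100010 → 3-byte char #2 = E2 A3 BD.
Offset 5: leading byte 0xE2 = 11100010 → 3-byte char #3 = E2 82 A1.
Offset 8: leading byte 0xF3 = 11110011 → 4-byte char #4 = F3 A1 88 B6.
Offset 12: leading byte 0xC7 = 11000111 → 2-byte char #5 = C7 A6.
Offset 14: leading byte 0xEF = 11101111 → 3-byte char #6 = EF 99 97.
Offset 17: leading byte 0xF1 = 11110001 → 4-byte char #7 = F1 83 AF 98.
Offset 21: leading byte 0xE2 = 11100010 → 3-byte char #8 = E2 96 B7.
Leading byte 0xE2 = 11100010 matches 1110xxxx → 3-byte sequence.
Byte 1: 0xE2 = 11100010, payload 0010 (4 bits).
Byte 2: 0x96 = 10010110 (10xxxxxx ✓), payload 010110.
Byte 3: 0xB7 = 10110111 (10xxxxxx ✓), payload 110111.
Concatenate: 0010010110110111 = 0x25B7 (16 bits → U+25B7).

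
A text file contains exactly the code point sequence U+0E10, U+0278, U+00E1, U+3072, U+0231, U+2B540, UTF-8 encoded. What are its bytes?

U+0E10: 3-byte form → E0 B8 90.
U+0278: 2-byte form → C9 B8.
U+00E1: 2-byte form → C3 A1.
U+3072: 3-byte form → E3 81 B2.
U+0231: 2-byte form → C8 B1.
U+2B540: 4-byte form → F0 AB 95 80.
Concatenated (16 bytes): E0 B8 90 C9 B8 C3 A1 E3 81 B2 C8 B1 F0 AB 95 80.

E0 B8 90 C9 B8 C3 A1 E3 81 B2 C8 B1 F0 AB 95 80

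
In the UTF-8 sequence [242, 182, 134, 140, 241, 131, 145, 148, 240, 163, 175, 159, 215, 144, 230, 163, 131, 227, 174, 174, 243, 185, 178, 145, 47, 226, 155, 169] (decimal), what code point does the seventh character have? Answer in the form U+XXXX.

Offset 0: leading byte 0xF2 = 11110010 → 4-byte char #1 = F2 B6 86 8C.
Offset 4: leading byte 0xF1 = 11110001 → 4-byte char #2 = F1 83 91 94.
Offset 8: leading byte 0xF0 = 11110000 → 4-byte char #3 = F0 A3 AF 9F.
Offset 12: leading byte 0xD7 = 11010111 → 2-byte char #4 = D7 90.
Offset 14: leading byte 0xE6 = 11100110 → 3-byte char #5 = E6 A3 83.
Offset 17: leading byte 0xE3 = 11100011 → 3-byte char #6 = E3 AE AE.
Offset 20: leading byte 0xF3 = 11110011 → 4-byte char #7 = F3 B9 B2 91.
Leading byte 0xF3 = 11110011 matches 11110xxx → 4-byte sequence.
Byte 1: 0xF3 = 11110011, payload 011 (3 bits).
Byte 2: 0xB9 = 10111001 (10xxxxxx ✓), payload 111001.
Byte 3: 0xB2 = 10110010 (10xxxxxx ✓), payload 110010.
Byte 4: 0x91 = 10010001 (10xxxxxx ✓), payload 010001.
Concatenate: 011111001110010010001 = 0xF9C91 (21 bits → U+F9C91).

U+F9C91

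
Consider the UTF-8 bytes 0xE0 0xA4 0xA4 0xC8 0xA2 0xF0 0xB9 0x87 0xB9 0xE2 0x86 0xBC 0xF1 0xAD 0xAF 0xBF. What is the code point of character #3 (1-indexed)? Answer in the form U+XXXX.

Offset 0: leading byte 0xE0 = 11100000 → 3-byte char #1 = E0 A4 A4.
Offset 3: leading byte 0xC8 = 11001000 → 2-byte char #2 = C8 A2.
Offset 5: leading byte 0xF0 = 11110000 → 4-byte char #3 = F0 B9 87 B9.
Leading byte 0xF0 = 11110000 matches 11110xxx → 4-byte sequence.
Byte 1: 0xF0 = 11110000, payload 000 (3 bits).
Byte 2: 0xB9 = 10111001 (10xxxxxx ✓), payload 111001.
Byte 3: 0x87 = 10000111 (10xxxxxx ✓), payload 000111.
Byte 4: 0xB9 = 10111001 (10xxxxxx ✓), payload 111001.
Concatenate: 000111001000111111001 = 0x391F9 (21 bits → U+391F9).

U+391F9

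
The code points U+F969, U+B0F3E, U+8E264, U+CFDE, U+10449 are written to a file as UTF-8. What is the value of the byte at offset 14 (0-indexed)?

U+F969 → 3-byte form EF A5 A9 at offsets 0–2.
U+B0F3E → 4-byte form F2 B0 BC BE at offsets 3–6.
U+8E264 → 4-byte form F2 8E 89 A4 at offsets 7–10.
U+CFDE → 3-byte form EC BF 9E at offsets 11–13.
U+10449 → 4-byte form F0 90 91 89 at offsets 14–17.
Offset 14 falls in char 5's range; it's byte 1 of F0 90 91 89 = 0xF0.

0xF0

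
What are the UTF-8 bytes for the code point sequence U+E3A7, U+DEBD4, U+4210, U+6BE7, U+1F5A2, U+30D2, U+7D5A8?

U+E3A7: 3-byte form → EE 8E A7.
U+DEBD4: 4-byte form → F3 9E AF 94.
U+4210: 3-byte form → E4 88 90.
U+6BE7: 3-byte form → E6 AF A7.
U+1F5A2: 4-byte form → F0 9F 96 A2.
U+30D2: 3-byte form → E3 83 92.
U+7D5A8: 4-byte form → F1 BD 96 A8.
Concatenated (24 bytes): EE 8E A7 F3 9E AF 94 E4 88 90 E6 AF A7 F0 9F 96 A2 E3 83 92 F1 BD 96 A8.

EE 8E A7 F3 9E AF 94 E4 88 90 E6 AF A7 F0 9F 96 A2 E3 83 92 F1 BD 96 A8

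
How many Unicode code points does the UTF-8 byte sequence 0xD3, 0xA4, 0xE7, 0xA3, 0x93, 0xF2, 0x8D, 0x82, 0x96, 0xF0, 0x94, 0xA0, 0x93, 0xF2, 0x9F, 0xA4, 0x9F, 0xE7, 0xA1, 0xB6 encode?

6

Byte at offset 0: 0xD3 = 11010011 → 2-byte char (#1). Advance 2.
Byte at offset 2: 0xE7 = 11100111 → 3-byte char (#2). Advance 3.
Byte at offset 5: 0xF2 = 11110010 → 4-byte char (#3). Advance 4.
Byte at offset 9: 0xF0 = 11110000 → 4-byte char (#4). Advance 4.
Byte at offset 13: 0xF2 = 11110010 → 4-byte char (#5). Advance 4.
Byte at offset 17: 0xE7 = 11100111 → 3-byte char (#6). Advance 3.
Reached end at offset 20 after 6 code points.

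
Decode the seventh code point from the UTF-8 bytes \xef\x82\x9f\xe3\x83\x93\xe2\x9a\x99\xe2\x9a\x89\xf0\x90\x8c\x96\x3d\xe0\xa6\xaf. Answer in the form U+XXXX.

U+09AF

Offset 0: leading byte 0xEF = 11101111 → 3-byte char #1 = EF 82 9F.
Offset 3: leading byte 0xE3 = 11100011 → 3-byte char #2 = E3 83 93.
Offset 6: leading byte 0xE2 = 11100010 → 3-byte char #3 = E2 9A 99.
Offset 9: leading byte 0xE2 = 11100010 → 3-byte char #4 = E2 9A 89.
Offset 12: leading byte 0xF0 = 11110000 → 4-byte char #5 = F0 90 8C 96.
Offset 16: leading byte 0x3D = 00111101 → 1-byte char #6 = 3D.
Offset 17: leading byte 0xE0 = 11100000 → 3-byte char #7 = E0 A6 AF.
Leading byte 0xE0 = 11100000 matches 1110xxxx → 3-byte sequence.
Byte 1: 0xE0 = 11100000, payload 0000 (4 bits).
Byte 2: 0xA6 = 10100110 (10xxxxxx ✓), payload 100110.
Byte 3: 0xAF = 10101111 (10xxxxxx ✓), payload 101111.
Concatenate: 0000100110101111 = 0x9AF (16 bits → U+09AF).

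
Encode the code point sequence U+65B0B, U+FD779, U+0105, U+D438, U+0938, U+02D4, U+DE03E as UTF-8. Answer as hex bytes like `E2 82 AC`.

F1 A5 AC 8B F3 BD 9D B9 C4 85 ED 90 B8 E0 A4 B8 CB 94 F3 9E 80 BE

U+65B0B: 4-byte form → F1 A5 AC 8B.
U+FD779: 4-byte form → F3 BD 9D B9.
U+0105: 2-byte form → C4 85.
U+D438: 3-byte form → ED 90 B8.
U+0938: 3-byte form → E0 A4 B8.
U+02D4: 2-byte form → CB 94.
U+DE03E: 4-byte form → F3 9E 80 BE.
Concatenated (22 bytes): F1 A5 AC 8B F3 BD 9D B9 C4 85 ED 90 B8 E0 A4 B8 CB 94 F3 9E 80 BE.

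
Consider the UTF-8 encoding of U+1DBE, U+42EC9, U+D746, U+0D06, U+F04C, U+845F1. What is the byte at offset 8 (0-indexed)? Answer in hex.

0x9D

U+1DBE → 3-byte form E1 B6 BE at offsets 0–2.
U+42EC9 → 4-byte form F1 82 BB 89 at offsets 3–6.
U+D746 → 3-byte form ED 9D 86 at offsets 7–9.
Offset 8 falls in char 3's range; it's byte 2 of ED 9D 86 = 0x9D.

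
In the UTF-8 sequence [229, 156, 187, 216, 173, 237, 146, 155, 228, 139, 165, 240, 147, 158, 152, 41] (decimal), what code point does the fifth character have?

Offset 0: leading byte 0xE5 = 11100101 → 3-byte char #1 = E5 9C BB.
Offset 3: leading byte 0xD8 = 11011000 → 2-byte char #2 = D8 AD.
Offset 5: leading byte 0xED = 11101101 → 3-byte char #3 = ED 92 9B.
Offset 8: leading byte 0xE4 = 11100100 → 3-byte char #4 = E4 8B A5.
Offset 11: leading byte 0xF0 = 11110000 → 4-byte char #5 = F0 93 9E 98.
Leading byte 0xF0 = 11110000 matches 11110xxx → 4-byte sequence.
Byte 1: 0xF0 = 11110000, payload 000 (3 bits).
Byte 2: 0x93 = 10010011 (10xxxxxx ✓), payload 010011.
Byte 3: 0x9E = 10011110 (10xxxxxx ✓), payload 011110.
Byte 4: 0x98 = 10011000 (10xxxxxx ✓), payload 011000.
Concatenate: 000010011011110011000 = 0x13798 (21 bits → U+13798).

U+13798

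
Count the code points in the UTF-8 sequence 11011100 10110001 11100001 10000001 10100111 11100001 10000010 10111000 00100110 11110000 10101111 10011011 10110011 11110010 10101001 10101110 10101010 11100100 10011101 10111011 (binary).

Byte at offset 0: 0xDC = 11011100 → 2-byte char (#1). Advance 2.
Byte at offset 2: 0xE1 = 11100001 → 3-byte char (#2). Advance 3.
Byte at offset 5: 0xE1 = 11100001 → 3-byte char (#3). Advance 3.
Byte at offset 8: 0x26 = 00100110 → 1-byte char (#4). Advance 1.
Byte at offset 9: 0xF0 = 11110000 → 4-byte char (#5). Advance 4.
Byte at offset 13: 0xF2 = 11110010 → 4-byte char (#6). Advance 4.
Byte at offset 17: 0xE4 = 11100100 → 3-byte char (#7). Advance 3.
Reached end at offset 20 after 7 code points.

7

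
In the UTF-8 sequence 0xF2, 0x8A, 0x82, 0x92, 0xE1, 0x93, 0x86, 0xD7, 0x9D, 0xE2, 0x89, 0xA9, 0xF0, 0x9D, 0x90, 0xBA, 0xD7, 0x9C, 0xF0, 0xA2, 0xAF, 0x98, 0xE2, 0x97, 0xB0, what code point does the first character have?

Offset 0: leading byte 0xF2 = 11110010 → 4-byte char #1 = F2 8A 82 92.
Leading byte 0xF2 = 11110010 matches 11110xxx → 4-byte sequence.
Byte 1: 0xF2 = 11110010, payload 010 (3 bits).
Byte 2: 0x8A = 10001010 (10xxxxxx ✓), payload 001010.
Byte 3: 0x82 = 10000010 (10xxxxxx ✓), payload 000010.
Byte 4: 0x92 = 10010010 (10xxxxxx ✓), payload 010010.
Concatenate: 010001010000010010010 = 0x8A092 (21 bits → U+8A092).

U+8A092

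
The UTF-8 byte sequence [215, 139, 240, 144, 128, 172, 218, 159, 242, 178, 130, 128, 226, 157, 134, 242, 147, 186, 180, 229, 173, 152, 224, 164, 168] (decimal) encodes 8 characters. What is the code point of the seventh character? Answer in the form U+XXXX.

U+5B58

Offset 0: leading byte 0xD7 = 11010111 → 2-byte char #1 = D7 8B.
Offset 2: leading byte 0xF0 = 11110000 → 4-byte char #2 = F0 90 80 AC.
Offset 6: leading byte 0xDA = 11011010 → 2-byte char #3 = DA 9F.
Offset 8: leading byte 0xF2 = 11110010 → 4-byte char #4 = F2 B2 82 80.
Offset 12: leading byte 0xE2 = 11100010 → 3-byte char #5 = E2 9D 86.
Offset 15: leading byte 0xF2 = 11110010 → 4-byte char #6 = F2 93 BA B4.
Offset 19: leading byte 0xE5 = 11100101 → 3-byte char #7 = E5 AD 98.
Leading byte 0xE5 = 11100101 matches 1110xxxx → 3-byte sequence.
Byte 1: 0xE5 = 11100101, payload 0101 (4 bits).
Byte 2: 0xAD = 10101101 (10xxxxxx ✓), payload 101101.
Byte 3: 0x98 = 10011000 (10xxxxxx ✓), payload 011000.
Concatenate: 0101101101011000 = 0x5B58 (16 bits → U+5B58).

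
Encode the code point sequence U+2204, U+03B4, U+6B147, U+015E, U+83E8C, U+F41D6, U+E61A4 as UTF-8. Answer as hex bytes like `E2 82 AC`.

E2 88 84 CE B4 F1 AB 85 87 C5 9E F2 83 BA 8C F3 B4 87 96 F3 A6 86 A4

U+2204: 3-byte form → E2 88 84.
U+03B4: 2-byte form → CE B4.
U+6B147: 4-byte form → F1 AB 85 87.
U+015E: 2-byte form → C5 9E.
U+83E8C: 4-byte form → F2 83 BA 8C.
U+F41D6: 4-byte form → F3 B4 87 96.
U+E61A4: 4-byte form → F3 A6 86 A4.
Concatenated (23 bytes): E2 88 84 CE B4 F1 AB 85 87 C5 9E F2 83 BA 8C F3 B4 87 96 F3 A6 86 A4.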